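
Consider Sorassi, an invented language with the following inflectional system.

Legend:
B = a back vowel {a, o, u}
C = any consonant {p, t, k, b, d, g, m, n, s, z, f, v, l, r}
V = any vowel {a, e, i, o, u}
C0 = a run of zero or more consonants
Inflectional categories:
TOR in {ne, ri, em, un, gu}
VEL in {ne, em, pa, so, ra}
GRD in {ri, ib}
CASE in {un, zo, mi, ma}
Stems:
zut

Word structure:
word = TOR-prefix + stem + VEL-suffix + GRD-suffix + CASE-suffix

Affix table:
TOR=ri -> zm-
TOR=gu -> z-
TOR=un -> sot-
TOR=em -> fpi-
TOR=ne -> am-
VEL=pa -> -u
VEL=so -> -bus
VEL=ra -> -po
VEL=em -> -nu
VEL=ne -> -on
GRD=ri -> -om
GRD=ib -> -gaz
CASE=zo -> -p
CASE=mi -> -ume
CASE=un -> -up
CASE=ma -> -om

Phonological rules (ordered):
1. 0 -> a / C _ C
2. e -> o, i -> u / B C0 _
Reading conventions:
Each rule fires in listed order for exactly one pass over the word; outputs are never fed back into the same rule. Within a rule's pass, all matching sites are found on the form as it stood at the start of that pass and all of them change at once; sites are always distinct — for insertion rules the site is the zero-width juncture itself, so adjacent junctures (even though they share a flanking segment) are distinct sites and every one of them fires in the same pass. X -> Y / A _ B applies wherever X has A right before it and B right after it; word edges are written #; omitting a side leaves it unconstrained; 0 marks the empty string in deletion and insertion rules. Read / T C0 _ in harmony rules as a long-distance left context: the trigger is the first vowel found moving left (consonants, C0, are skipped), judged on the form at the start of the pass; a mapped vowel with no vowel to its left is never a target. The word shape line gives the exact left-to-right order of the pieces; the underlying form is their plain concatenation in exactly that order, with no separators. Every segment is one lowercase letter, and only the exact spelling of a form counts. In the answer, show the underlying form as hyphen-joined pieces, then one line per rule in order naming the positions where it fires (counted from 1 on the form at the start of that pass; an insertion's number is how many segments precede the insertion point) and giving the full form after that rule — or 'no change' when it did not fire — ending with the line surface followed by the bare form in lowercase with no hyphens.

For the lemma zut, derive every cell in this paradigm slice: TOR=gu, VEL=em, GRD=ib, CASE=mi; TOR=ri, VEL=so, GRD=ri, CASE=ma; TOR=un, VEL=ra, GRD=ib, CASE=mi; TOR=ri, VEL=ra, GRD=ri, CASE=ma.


cell TOR=gu, VEL=em, GRD=ib, CASE=mi:
underlying: z-zut-nu-gaz-ume
1. 0 -> a / C _ C: inserts after position(s) 1, 4: zazutanugazume
2. e -> o, i -> u / B C0 _: fires at position(s) 14: zazutanugazumo
surface: zazutanugazumo

cell TOR=ri, VEL=so, GRD=ri, CASE=ma:
underlying: zm-zut-bus-om-om
1. 0 -> a / C _ C: inserts after position(s) 1, 2, 5: zamazutabusomom
2. e -> o, i -> u / B C0 _: no change
surface: zamazutabusomom

cell TOR=un, VEL=ra, GRD=ib, CASE=mi:
underlying: sot-zut-po-gaz-ume
1. 0 -> a / C _ C: inserts after position(s) 3, 6: sotazutapogazume
2. e -> o, i -> u / B C0 _: fires at position(s) 16: sotazutapogazumo
surface: sotazutapogazumo

cell TOR=ri, VEL=ra, GRD=ri, CASE=ma:
underlying: zm-zut-po-om-om
1. 0 -> a / C _ C: inserts after position(s) 1, 2, 5: zamazutapoomom
2. e -> o, i -> u / B C0 _: no change
surface: zamazutapoomom


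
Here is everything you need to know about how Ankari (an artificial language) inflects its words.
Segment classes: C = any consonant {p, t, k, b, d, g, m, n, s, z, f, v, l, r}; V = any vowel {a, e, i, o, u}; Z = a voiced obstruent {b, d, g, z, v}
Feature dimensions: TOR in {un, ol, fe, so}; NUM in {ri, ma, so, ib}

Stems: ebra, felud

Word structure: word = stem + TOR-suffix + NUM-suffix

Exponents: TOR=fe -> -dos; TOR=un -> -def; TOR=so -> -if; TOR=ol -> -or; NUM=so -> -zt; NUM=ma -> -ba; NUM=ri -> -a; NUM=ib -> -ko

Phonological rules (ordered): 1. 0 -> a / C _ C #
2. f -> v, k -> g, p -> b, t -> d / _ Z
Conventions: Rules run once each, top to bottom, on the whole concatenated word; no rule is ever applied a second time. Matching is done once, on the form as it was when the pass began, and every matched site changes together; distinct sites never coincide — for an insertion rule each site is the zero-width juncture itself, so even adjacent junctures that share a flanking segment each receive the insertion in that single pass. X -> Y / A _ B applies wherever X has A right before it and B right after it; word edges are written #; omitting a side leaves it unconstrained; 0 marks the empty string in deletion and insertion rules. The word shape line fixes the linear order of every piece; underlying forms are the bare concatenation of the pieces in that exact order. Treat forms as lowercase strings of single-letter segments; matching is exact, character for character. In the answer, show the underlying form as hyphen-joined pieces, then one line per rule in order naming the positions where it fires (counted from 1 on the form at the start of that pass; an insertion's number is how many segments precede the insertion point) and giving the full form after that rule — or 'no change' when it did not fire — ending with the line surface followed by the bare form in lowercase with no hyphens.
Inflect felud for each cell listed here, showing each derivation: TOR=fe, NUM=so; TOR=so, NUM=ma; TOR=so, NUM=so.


cell TOR=fe, NUM=so:
underlying: felud-dos-zt
1. 0 -> a / C _ C #: inserts after position(s) 9: feluddoszat
2. f -> v, k -> g, p -> b, t -> d / _ Z: no change
surface: feluddoszat

cell TOR=so, NUM=ma:
underlying: felud-if-ba
1. 0 -> a / C _ C #: no change
2. f -> v, k -> g, p -> b, t -> d / _ Z: fires at position(s) 7: feludivba
surface: feludivba

cell TOR=so, NUM=so:
underlying: felud-if-zt
1. 0 -> a / C _ C #: inserts after position(s) 8: feludifzat
2. f -> v, k -> g, p -> b, t -> d / _ Z: fires at position(s) 7: feludivzat
surface: feludivzat


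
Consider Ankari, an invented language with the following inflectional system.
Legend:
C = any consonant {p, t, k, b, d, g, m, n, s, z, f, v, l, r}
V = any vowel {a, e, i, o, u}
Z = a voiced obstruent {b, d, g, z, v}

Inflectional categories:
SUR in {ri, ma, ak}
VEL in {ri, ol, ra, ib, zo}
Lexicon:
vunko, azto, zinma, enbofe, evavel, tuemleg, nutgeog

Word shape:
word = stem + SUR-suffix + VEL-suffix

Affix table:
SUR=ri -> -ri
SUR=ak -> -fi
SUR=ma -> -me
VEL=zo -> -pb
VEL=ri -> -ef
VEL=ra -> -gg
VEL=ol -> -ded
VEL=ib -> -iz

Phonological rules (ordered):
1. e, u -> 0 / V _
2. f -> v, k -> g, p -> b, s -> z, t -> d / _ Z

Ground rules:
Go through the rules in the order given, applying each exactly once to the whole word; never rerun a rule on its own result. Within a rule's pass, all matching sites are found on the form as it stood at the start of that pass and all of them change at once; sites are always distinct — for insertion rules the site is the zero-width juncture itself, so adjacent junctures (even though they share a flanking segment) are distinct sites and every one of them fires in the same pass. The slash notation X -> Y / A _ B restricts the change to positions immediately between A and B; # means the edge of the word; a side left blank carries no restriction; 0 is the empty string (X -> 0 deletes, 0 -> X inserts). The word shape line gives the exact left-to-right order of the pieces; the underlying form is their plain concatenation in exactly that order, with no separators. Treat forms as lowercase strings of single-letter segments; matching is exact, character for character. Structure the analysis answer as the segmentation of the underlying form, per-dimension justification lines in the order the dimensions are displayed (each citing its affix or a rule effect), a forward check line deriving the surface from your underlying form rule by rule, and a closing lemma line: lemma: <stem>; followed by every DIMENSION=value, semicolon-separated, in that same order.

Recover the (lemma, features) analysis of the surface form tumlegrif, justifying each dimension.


underlying: tuemleg-ri-ef
SUR=ri - signalled by the affix -ri
VEL=ri - signalled by the affix -ef
check: tuemlegrief -> tumlegrif -> tumlegrif
lemma: tuemleg; SUR=ri; VEL=ri


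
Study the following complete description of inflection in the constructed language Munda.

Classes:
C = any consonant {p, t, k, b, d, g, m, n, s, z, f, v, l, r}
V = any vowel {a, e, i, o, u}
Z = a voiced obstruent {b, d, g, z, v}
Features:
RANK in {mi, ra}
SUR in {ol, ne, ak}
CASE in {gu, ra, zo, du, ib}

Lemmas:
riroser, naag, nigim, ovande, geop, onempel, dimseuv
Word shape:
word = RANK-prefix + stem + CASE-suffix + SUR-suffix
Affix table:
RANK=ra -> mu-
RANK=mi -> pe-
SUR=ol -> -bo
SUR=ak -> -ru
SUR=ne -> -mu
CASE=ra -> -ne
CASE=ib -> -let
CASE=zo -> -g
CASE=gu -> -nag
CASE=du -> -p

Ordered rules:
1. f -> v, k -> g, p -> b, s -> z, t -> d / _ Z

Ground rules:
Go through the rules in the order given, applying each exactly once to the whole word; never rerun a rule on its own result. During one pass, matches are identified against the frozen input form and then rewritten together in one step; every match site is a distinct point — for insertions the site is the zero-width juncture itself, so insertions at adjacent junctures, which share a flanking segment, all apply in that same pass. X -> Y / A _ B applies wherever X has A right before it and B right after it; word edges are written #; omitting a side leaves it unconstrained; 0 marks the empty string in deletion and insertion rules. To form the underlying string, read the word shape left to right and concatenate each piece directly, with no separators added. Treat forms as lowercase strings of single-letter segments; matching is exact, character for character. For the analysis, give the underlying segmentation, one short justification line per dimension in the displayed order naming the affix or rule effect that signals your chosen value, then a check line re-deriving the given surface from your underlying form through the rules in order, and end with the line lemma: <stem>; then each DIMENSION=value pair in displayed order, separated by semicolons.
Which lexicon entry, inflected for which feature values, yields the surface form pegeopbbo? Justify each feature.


underlying: pe-geop-p-bo
RANK=mi - signalled by the affix pe-
SUR=ol - signalled by the affix -bo
CASE=du - signalled by the affix -p
check: pegeoppbo -> pegeopbbo
lemma: geop; RANK=mi; SUR=ol; CASE=du


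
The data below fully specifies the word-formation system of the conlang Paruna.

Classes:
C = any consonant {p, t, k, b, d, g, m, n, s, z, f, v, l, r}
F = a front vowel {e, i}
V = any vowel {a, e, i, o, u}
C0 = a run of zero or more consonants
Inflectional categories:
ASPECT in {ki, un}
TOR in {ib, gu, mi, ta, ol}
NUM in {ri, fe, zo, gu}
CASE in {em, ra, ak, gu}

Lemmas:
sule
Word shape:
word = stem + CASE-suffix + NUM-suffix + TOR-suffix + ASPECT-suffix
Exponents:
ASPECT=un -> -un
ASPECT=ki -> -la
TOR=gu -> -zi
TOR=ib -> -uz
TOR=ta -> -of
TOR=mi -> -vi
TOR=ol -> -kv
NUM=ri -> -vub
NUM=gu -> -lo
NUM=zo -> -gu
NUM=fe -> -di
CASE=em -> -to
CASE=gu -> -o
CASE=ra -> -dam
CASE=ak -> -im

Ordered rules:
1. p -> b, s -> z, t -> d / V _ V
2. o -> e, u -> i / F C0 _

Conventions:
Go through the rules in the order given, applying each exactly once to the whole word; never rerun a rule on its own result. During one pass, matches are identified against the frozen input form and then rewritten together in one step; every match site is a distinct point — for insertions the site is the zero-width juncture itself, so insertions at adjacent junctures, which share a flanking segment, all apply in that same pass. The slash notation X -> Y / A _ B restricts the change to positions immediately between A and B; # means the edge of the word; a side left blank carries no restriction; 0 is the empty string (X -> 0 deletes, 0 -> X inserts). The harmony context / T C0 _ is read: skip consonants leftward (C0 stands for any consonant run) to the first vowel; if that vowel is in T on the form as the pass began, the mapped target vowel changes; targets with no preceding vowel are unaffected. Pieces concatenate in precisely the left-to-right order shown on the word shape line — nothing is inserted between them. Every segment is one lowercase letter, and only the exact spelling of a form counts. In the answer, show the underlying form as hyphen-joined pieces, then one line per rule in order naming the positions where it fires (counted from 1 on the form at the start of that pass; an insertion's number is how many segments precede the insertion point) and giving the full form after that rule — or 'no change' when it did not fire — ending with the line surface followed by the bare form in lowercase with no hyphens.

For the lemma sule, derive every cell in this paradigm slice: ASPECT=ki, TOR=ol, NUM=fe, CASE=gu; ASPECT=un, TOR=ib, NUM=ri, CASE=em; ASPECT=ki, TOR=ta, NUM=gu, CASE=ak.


cell ASPECT=ki, TOR=ol, NUM=fe, CASE=gu:
underlying: sule-o-di-kv-la
1. p -> b, s -> z, t -> d / V _ V: no change
2. o -> e, u -> i / F C0 _: fires at position(s) 5: suleedikvla
surface: suleedikvla

cell ASPECT=un, TOR=ib, NUM=ri, CASE=em:
underlying: sule-to-vub-uz-un
1. p -> b, s -> z, t -> d / V _ V: fires at position(s) 5: suledovubuzun
2. o -> e, u -> i / F C0 _: fires at position(s) 6: suledevubuzun
surface: suledevubuzun

cell ASPECT=ki, TOR=ta, NUM=gu, CASE=ak:
underlying: sule-im-lo-of-la
1. p -> b, s -> z, t -> d / V _ V: no change
2. o -> e, u -> i / F C0 _: fires at position(s) 8: suleimleofla
surface: suleimleofla


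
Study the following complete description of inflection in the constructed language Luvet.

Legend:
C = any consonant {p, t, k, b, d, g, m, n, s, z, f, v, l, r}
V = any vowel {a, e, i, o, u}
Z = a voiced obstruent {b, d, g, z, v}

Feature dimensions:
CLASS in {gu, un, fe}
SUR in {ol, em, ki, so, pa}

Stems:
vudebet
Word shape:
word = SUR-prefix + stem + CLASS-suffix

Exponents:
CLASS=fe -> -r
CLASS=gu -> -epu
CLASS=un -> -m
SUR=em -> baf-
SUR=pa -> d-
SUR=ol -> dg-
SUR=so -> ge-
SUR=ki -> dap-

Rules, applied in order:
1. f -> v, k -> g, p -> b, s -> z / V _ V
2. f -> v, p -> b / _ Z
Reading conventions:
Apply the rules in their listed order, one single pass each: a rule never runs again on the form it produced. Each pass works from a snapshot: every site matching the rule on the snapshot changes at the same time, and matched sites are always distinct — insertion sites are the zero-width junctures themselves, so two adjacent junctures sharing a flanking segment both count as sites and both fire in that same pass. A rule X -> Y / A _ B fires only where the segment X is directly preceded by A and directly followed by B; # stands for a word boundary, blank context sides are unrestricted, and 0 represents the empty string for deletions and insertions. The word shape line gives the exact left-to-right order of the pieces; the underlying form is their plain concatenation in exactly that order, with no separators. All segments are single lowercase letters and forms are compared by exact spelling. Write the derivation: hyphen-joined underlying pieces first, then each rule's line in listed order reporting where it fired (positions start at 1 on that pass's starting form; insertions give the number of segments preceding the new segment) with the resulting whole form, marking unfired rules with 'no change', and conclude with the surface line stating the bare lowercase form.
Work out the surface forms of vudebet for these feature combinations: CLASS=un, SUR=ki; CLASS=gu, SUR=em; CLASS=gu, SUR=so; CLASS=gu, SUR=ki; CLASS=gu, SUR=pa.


cell CLASS=un, SUR=ki:
underlying: dap-vudebet-m
1. f -> v, k -> g, p -> b, s -> z / V _ V: no change
2. f -> v, p -> b / _ Z: fires at position(s) 3: dabvudebetm
surface: dabvudebetm

cell CLASS=gu, SUR=em:
underlying: baf-vudebet-epu
1. f -> v, k -> g, p -> b, s -> z / V _ V: fires at position(s) 12: bafvudebetebu
2. f -> v, p -> b / _ Z: fires at position(s) 3: bavvudebetebu
surface: bavvudebetebu

cell CLASS=gu, SUR=so:
underlying: ge-vudebet-epu
1. f -> v, k -> g, p -> b, s -> z / V _ V: fires at position(s) 11: gevudebetebu
2. f -> v, p -> b / _ Z: no change
surface: gevudebetebu

cell CLASS=gu, SUR=ki:
underlying: dap-vudebet-epu
1. f -> v, k -> g, p -> b, s -> z / V _ V: fires at position(s) 12: dapvudebetebu
2. f -> v, p -> b / _ Z: fires at position(s) 3: dabvudebetebu
surface: dabvudebetebu

cell CLASS=gu, SUR=pa:
underlying: d-vudebet-epu
1. f -> v, k -> g, p -> b, s -> z / V _ V: fires at position(s) 10: dvudebetebu
2. f -> v, p -> b / _ Z: no change
surface: dvudebetebu


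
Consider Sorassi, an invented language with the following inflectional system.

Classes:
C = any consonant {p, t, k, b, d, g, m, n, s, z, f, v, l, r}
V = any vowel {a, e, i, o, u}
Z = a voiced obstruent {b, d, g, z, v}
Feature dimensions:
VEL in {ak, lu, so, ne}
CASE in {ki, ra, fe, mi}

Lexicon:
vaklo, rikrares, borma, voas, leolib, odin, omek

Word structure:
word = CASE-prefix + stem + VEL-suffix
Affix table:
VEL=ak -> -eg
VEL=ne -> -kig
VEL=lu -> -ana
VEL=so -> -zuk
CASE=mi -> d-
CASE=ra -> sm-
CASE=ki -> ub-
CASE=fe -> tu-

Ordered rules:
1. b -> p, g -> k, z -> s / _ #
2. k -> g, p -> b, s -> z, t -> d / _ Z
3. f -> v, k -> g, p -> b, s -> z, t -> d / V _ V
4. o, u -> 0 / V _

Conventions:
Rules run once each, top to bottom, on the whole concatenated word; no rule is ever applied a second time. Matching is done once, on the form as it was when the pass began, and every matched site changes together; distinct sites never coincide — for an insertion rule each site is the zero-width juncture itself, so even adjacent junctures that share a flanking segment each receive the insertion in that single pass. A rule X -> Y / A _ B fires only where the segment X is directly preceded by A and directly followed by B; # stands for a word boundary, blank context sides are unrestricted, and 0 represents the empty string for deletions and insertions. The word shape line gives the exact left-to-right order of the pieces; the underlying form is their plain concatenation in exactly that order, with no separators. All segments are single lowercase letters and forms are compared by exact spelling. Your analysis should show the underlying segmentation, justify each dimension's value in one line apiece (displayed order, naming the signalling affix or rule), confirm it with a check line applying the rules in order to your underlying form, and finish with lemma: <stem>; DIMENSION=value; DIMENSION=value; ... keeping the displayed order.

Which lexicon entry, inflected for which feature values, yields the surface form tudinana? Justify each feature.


underlying: tu-odin-ana
VEL=lu - signalled by the affix -ana
CASE=fe - signalled by the affix tu-
check: tuodinana -> tuodinana -> tuodinana -> tuodinana -> tudinana
lemma: odin; VEL=lu; CASE=fe


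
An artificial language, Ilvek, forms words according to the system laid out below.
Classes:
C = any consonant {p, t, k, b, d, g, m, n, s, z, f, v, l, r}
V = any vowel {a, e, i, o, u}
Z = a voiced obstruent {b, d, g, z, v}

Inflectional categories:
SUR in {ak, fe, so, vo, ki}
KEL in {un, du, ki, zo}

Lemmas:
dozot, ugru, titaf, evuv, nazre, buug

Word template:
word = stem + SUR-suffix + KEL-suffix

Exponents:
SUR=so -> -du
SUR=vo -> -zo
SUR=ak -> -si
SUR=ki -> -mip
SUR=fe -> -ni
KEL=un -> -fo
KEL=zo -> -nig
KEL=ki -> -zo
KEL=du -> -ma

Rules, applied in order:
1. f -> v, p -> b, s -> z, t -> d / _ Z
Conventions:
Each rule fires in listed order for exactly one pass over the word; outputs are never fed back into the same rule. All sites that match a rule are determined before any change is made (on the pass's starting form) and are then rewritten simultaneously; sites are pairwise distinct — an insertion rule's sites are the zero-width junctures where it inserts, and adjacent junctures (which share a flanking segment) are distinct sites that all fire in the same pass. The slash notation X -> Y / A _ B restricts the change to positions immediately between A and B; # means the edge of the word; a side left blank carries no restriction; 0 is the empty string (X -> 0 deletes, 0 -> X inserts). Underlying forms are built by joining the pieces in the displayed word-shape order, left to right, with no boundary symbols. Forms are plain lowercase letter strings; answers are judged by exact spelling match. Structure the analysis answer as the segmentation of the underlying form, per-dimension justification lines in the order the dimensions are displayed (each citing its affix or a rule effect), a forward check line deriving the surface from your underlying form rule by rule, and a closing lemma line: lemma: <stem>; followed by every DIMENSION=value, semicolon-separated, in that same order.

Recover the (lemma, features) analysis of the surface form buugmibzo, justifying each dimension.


underlying: buug-mip-zo
SUR=ki - signalled by the affix -mip
KEL=ki - signalled by the affix -zo
check: buugmipzo -> buugmibzo
lemma: buug; SUR=ki; KEL=ki


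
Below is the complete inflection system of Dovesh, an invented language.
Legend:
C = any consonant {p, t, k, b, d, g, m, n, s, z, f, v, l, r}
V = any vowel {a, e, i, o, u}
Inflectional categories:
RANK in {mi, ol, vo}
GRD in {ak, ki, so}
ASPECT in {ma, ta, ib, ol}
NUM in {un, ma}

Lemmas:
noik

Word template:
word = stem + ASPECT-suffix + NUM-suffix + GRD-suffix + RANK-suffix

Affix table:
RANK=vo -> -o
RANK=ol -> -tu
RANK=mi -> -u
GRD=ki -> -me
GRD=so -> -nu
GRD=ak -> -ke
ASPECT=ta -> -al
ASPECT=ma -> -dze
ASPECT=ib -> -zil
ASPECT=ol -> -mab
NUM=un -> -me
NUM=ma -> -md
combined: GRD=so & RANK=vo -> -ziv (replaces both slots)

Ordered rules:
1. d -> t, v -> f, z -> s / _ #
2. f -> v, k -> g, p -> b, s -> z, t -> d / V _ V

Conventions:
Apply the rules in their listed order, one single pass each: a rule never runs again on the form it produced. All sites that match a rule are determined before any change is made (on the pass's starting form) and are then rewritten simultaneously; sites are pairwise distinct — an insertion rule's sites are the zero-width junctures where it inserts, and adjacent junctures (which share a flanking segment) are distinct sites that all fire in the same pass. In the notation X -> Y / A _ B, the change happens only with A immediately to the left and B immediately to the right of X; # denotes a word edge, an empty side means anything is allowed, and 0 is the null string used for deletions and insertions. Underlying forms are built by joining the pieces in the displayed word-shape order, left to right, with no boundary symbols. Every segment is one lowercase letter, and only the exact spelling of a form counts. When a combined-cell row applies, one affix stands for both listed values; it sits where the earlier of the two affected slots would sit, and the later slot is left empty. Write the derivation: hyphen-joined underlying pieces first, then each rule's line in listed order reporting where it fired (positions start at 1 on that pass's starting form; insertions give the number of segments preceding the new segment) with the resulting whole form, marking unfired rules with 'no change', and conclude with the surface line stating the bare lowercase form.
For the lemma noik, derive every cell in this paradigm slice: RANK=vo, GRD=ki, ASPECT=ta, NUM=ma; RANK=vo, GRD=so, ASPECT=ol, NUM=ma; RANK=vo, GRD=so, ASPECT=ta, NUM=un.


cell RANK=vo, GRD=ki, ASPECT=ta, NUM=ma:
underlying: noik-al-md-me-o
1. d -> t, v -> f, z -> s / _ #: no change
2. f -> v, k -> g, p -> b, s -> z, t -> d / V _ V: fires at position(s) 4: noigalmdmeo
surface: noigalmdmeo

cell RANK=vo, GRD=so, ASPECT=ol, NUM=ma:
underlying: noik-mab-md-ziv
1. d -> t, v -> f, z -> s / _ #: fires at position(s) 12: noikmabmdzif
2. f -> v, k -> g, p -> b, s -> z, t -> d / V _ V: no change
surface: noikmabmdzif

cell RANK=vo, GRD=so, ASPECT=ta, NUM=un:
underlying: noik-al-me-ziv
1. d -> t, v -> f, z -> s / _ #: fires at position(s) 11: noikalmezif
2. f -> v, k -> g, p -> b, s -> z, t -> d / V _ V: fires at position(s) 4: noigalmezif
surface: noigalmezif


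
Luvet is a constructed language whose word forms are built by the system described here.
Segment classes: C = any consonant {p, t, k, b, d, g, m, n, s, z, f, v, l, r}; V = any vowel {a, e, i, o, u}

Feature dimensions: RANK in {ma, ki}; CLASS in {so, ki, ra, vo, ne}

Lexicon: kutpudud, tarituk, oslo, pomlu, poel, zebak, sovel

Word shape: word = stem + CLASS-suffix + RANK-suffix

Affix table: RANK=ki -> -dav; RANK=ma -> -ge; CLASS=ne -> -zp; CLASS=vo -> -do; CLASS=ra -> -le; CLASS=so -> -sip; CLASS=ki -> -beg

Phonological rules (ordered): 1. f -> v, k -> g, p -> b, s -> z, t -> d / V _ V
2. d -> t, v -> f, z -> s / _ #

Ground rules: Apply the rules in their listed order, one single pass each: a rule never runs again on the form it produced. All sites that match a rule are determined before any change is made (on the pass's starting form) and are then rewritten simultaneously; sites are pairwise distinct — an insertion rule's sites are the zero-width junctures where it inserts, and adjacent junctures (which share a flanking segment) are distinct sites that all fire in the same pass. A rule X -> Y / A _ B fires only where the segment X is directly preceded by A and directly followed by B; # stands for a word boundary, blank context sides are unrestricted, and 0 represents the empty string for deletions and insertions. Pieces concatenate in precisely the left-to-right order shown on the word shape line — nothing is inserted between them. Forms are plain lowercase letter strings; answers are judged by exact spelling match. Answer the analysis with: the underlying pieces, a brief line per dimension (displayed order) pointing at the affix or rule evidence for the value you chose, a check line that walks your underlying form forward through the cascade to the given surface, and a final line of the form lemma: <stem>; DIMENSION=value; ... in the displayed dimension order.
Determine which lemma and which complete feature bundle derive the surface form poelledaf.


underlying: poel-le-dav
RANK=ki - signalled by the affix -dav
CLASS=ra - signalled by the affix -le
check: poelledav -> poelledav -> poelledaf
lemma: poel; RANK=ki; CLASS=ra


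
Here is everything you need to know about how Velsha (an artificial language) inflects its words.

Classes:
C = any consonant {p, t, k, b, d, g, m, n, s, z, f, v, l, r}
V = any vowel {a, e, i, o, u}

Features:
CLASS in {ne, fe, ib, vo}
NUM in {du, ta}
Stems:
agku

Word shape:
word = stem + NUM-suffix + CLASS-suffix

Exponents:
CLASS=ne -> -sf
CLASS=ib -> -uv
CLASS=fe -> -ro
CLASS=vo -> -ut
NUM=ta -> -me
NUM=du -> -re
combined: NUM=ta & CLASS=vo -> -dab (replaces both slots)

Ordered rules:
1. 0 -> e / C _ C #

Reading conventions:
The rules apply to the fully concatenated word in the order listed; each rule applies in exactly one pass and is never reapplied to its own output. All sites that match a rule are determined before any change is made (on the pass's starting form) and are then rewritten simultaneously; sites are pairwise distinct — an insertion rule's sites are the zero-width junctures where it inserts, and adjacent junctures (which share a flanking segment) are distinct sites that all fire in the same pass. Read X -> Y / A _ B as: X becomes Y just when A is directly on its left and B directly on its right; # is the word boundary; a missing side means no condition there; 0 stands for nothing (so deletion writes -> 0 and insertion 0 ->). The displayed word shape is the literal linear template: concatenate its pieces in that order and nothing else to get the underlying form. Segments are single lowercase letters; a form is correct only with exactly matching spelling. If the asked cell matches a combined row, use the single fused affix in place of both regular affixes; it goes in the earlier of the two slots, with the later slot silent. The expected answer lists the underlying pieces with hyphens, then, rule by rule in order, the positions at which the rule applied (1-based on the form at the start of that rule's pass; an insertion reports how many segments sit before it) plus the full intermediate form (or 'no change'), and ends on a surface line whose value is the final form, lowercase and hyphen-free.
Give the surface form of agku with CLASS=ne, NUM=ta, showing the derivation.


underlying: agku-me-sf
1. 0 -> e / C _ C #: inserts after position(s) 7: agkumesef
surface: agkumesef


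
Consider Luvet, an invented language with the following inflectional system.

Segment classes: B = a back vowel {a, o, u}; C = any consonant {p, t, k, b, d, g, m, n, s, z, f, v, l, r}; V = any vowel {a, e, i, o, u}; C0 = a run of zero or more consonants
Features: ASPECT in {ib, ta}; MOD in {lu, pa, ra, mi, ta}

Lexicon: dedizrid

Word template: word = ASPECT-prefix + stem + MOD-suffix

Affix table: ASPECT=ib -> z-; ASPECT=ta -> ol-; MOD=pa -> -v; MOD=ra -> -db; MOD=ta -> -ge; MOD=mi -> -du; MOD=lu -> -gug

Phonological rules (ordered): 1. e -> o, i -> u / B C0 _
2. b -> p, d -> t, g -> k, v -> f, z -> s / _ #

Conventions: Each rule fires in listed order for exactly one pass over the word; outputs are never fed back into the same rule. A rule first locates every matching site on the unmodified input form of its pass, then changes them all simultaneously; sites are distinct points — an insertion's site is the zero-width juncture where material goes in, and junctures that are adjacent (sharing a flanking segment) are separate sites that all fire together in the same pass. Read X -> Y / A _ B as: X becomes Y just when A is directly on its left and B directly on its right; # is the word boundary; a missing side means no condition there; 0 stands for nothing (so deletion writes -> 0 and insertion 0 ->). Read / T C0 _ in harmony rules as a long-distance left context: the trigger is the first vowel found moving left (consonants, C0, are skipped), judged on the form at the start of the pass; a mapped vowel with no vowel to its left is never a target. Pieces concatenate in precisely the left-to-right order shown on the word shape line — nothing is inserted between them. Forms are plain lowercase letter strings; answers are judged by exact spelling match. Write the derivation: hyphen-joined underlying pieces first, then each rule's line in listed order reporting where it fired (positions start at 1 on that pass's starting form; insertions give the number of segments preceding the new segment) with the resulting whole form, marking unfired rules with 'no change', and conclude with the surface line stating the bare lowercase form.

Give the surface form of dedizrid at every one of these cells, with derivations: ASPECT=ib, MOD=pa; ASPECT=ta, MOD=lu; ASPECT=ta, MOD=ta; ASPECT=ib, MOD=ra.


cell ASPECT=ib, MOD=pa:
underlying: z-dedizrid-v
1. e -> o, i -> u / B C0 _: no change
2. b -> p, d -> t, g -> k, v -> f, z -> s / _ #: fires at position(s) 10: zdedizridf
surface: zdedizridf

cell ASPECT=ta, MOD=lu:
underlying: ol-dedizrid-gug
1. e -> o, i -> u / B C0 _: fires at position(s) 4: oldodizridgug
2. b -> p, d -> t, g -> k, v -> f, z -> s / _ #: fires at position(s) 13: oldodizridguk
surface: oldodizridguk

cell ASPECT=ta, MOD=ta:
underlying: ol-dedizrid-ge
1. e -> o, i -> u / B C0 _: fires at position(s) 4: oldodizridge
2. b -> p, d -> t, g -> k, v -> f, z -> s / _ #: no change
surface: oldodizridge

cell ASPECT=ib, MOD=ra:
underlying: z-dedizrid-db
1. e -> o, i -> u / B C0 _: no change
2. b -> p, d -> t, g -> k, v -> f, z -> s / _ #: fires at position(s) 11: zdedizriddp
surface: zdedizriddp


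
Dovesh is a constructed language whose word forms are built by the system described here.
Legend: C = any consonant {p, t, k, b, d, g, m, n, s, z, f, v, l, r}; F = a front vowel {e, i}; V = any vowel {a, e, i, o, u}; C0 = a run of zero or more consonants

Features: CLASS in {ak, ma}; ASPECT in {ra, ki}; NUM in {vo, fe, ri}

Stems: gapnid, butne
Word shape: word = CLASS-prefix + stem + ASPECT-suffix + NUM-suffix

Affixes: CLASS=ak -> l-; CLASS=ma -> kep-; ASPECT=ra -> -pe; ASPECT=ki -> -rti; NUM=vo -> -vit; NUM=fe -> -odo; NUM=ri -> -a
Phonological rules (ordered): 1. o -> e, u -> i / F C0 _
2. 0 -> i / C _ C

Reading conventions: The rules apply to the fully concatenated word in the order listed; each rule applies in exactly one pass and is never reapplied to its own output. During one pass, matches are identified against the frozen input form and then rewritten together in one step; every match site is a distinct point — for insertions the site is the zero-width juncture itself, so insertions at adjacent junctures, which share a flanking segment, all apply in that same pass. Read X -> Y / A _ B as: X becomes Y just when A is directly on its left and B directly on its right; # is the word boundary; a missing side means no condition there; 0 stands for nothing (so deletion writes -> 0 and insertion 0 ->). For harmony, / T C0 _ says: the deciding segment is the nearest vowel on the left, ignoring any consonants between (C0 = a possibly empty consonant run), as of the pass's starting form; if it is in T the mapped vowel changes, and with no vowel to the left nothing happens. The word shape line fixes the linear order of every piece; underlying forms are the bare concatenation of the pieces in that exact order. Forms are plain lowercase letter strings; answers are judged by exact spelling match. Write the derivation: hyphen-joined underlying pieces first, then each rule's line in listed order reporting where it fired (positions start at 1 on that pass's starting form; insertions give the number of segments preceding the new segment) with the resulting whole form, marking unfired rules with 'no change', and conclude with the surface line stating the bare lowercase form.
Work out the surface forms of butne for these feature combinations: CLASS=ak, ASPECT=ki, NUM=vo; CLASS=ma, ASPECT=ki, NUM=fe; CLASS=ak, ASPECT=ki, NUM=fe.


cell CLASS=ak, ASPECT=ki, NUM=vo:
underlying: l-butne-rti-vit
1. o -> e, u -> i / F C0 _: no change
2. 0 -> i / C _ C: inserts after position(s) 1, 4, 7: libutineritivit
surface: libutineritivit

cell CLASS=ma, ASPECT=ki, NUM=fe:
underlying: kep-butne-rti-odo
1. o -> e, u -> i / F C0 _: fires at position(s) 5, 12: kepbitnertiedo
2. 0 -> i / C _ C: inserts after position(s) 3, 6, 9: kepibitineritiedo
surface: kepibitineritiedo

cell CLASS=ak, ASPECT=ki, NUM=fe:
underlying: l-butne-rti-odo
1. o -> e, u -> i / F C0 _: fires at position(s) 10: lbutnertiedo
2. 0 -> i / C _ C: inserts after position(s) 1, 4, 7: libutineritiedo
surface: libutineritiedo


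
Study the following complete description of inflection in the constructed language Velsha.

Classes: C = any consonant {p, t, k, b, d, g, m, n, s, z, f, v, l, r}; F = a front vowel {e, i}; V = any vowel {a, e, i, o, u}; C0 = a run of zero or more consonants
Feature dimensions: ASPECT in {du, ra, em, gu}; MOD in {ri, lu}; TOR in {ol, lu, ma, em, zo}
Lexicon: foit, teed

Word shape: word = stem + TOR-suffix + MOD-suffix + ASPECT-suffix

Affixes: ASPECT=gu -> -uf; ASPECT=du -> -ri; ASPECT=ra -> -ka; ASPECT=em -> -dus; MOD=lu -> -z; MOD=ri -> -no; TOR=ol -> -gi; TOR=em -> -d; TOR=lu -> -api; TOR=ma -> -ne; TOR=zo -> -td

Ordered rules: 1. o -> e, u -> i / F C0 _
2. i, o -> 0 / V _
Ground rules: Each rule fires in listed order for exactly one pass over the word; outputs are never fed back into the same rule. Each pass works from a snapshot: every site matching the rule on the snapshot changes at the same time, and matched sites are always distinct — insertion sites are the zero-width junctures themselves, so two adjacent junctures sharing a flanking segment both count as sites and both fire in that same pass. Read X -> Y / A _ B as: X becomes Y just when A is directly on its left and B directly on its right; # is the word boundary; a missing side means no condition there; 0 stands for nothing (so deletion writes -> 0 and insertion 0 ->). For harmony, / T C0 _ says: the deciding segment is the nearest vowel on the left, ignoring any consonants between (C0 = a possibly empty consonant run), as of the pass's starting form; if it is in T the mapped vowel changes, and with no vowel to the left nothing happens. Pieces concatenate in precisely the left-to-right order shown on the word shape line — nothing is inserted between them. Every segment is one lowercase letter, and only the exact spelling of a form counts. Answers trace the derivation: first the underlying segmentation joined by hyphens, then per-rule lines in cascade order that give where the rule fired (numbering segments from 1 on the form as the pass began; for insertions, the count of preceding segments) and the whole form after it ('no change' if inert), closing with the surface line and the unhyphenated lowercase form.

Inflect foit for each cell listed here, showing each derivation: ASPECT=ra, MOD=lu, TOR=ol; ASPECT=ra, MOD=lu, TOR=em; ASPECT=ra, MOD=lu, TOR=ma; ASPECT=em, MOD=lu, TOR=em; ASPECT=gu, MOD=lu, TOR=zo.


cell ASPECT=ra, MOD=lu, TOR=ol:
underlying: foit-gi-z-ka
1. o -> e, u -> i / F C0 _: no change
2. i, o -> 0 / V _: fires at position(s) 3: fotgizka
surface: fotgizka

cell ASPECT=ra, MOD=lu, TOR=em:
underlying: foit-d-z-ka
1. o -> e, u -> i / F C0 _: no change
2. i, o -> 0 / V _: fires at position(s) 3: fotdzka
surface: fotdzka

cell ASPECT=ra, MOD=lu, TOR=ma:
underlying: foit-ne-z-ka
1. o -> e, u -> i / F C0 _: no change
2. i, o -> 0 / V _: fires at position(s) 3: fotnezka
surface: fotnezka

cell ASPECT=em, MOD=lu, TOR=em:
underlying: foit-d-z-dus
1. o -> e, u -> i / F C0 _: fires at position(s) 8: foitdzdis
2. i, o -> 0 / V _: fires at position(s) 3: fotdzdis
surface: fotdzdis

cell ASPECT=gu, MOD=lu, TOR=zo:
underlying: foit-td-z-uf
1. o -> e, u -> i / F C0 _: fires at position(s) 8: foittdzif
2. i, o -> 0 / V _: fires at position(s) 3: fottdzif
surface: fottdzif


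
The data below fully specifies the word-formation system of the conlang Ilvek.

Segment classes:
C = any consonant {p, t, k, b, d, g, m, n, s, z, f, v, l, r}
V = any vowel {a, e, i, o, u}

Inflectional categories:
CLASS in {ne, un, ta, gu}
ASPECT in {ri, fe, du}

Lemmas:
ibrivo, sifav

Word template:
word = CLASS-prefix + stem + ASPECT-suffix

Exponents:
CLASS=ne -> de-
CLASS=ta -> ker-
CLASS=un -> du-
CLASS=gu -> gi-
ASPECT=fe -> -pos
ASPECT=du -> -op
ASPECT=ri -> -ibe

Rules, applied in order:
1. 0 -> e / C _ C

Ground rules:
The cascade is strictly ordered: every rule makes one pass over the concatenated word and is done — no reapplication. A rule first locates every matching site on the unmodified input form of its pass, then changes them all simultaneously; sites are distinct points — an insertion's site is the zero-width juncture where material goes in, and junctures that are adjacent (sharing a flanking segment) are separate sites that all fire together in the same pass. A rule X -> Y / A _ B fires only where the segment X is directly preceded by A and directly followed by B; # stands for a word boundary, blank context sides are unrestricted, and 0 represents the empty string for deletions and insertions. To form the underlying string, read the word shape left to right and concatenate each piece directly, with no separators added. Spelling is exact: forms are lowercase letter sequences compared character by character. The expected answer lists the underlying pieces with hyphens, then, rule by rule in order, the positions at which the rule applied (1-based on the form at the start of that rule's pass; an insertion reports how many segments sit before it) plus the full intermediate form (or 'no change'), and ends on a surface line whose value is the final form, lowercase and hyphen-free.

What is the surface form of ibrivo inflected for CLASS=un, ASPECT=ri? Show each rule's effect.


underlying: du-ibrivo-ibe
1. 0 -> e / C _ C: inserts after position(s) 4: duiberivoibe
surface: duiberivoibe


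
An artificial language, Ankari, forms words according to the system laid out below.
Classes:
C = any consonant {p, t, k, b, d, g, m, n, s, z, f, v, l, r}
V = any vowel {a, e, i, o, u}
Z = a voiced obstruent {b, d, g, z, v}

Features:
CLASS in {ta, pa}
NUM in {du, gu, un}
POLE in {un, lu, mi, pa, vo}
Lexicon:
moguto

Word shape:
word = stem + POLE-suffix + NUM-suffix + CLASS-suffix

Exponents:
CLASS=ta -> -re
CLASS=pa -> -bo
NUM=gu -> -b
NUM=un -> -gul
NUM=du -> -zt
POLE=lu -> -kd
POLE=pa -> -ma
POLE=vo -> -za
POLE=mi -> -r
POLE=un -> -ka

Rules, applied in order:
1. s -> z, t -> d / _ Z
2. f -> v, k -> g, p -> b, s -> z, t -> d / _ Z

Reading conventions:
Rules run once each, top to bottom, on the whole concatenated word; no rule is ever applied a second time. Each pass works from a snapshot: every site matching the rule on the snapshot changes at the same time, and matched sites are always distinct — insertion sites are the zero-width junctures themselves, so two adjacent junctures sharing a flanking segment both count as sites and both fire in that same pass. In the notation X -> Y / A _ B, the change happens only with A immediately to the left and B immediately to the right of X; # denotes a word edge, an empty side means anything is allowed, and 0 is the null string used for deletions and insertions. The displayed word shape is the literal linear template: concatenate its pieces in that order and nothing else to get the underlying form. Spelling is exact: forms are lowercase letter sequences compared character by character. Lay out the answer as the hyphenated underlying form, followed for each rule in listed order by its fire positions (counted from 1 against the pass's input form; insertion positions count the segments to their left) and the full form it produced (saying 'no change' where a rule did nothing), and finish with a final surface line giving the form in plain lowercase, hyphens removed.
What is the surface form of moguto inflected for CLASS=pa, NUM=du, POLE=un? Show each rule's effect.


underlying: moguto-ka-zt-bo
1. s -> z, t -> d / _ Z: fires at position(s) 10: mogutokazdbo
2. f -> v, k -> g, p -> b, s -> z, t -> d / _ Z: no change
surface: mogutokazdbo
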